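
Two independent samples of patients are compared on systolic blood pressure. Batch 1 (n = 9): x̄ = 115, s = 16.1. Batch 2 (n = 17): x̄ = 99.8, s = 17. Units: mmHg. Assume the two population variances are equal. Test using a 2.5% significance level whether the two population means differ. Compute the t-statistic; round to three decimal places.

2.207

Let group 1 = batch 1, group 2 = batch 2. H0: μ_1 = μ_2; H1: μ_1 ≠ μ_2 (two-sample pooled-variance t-test, two-sided).
s_p² = [(9−1)·16.1² + (17−1)·17²]/(9+17−2) = 279.07
t = (115 − 99.8)/√[279.07·(1/9 + 1/17)] = 2.207
df = n₁ + n₂ − 2 = 24
Two-sided p-value ≈ 0.0371
Since p ≈ 0.0371 > α = 0.025, fail to reject H0; the data do not provide sufficient evidence against H0.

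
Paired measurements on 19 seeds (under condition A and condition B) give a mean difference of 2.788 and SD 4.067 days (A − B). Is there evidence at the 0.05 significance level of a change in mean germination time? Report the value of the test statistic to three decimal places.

2.988

H0: μ_d = 0; H1: μ_d ≠ 0 (paired t-test on the differences, two-sided).
t = d̄/(s_d/√n) = 2.788/(4.067/√19) = 2.988
df = n − 1 = 18
Two-sided p-value ≈ 0.008
Since p ≈ 0.008 < α = 0.05, reject H0; the data support H1.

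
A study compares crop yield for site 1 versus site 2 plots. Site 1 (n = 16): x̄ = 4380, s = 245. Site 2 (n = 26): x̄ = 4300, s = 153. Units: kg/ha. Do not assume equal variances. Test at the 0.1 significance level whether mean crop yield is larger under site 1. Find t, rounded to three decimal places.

1.173

Let group 1 = site 1, group 2 = site 2. H0: μ_1 = μ_2; H1: μ_1 > μ_2 (Welch's two-sample t-test, right-tailed).
t = (x̄_1 − x̄_2)/√(s_1²/n_1 + s_2²/n_2) = (4380 − 4300)/√(245²/16 + 153²/26) = 1.173
Welch–Satterthwaite df ≈ 22.29
p-value = P(T ≥ 1.173) ≈ 0.127
Since p ≈ 0.127 > α = 0.1, fail to reject H0; the data do not provide sufficient evidence against H0.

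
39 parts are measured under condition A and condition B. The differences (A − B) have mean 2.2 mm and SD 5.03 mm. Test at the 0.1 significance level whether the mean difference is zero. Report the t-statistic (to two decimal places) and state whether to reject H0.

H0: μ_d = 0; H1: μ_d ≠ 0 (paired t-test on the differences, two-sided).
t = d̄/(s_d/√n) = 2.2/(5.03/√39) = 2.73
df = n − 1 = 38
Two-sided p-value ≈ 0.0095
Since p ≈ 0.0095 < α = 0.1, reject H0; the data support H1.

t = 2.73; reject H0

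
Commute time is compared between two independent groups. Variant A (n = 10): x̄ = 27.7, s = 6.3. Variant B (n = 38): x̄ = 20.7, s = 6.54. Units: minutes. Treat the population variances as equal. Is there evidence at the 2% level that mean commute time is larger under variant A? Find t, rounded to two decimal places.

Let group 1 = variant A, group 2 = variant B. H0: μ_1 = μ_2; H1: μ_1 > μ_2 (two-sample pooled-variance t-test, right-tailed).
s_p² = [(10−1)·6.3² + (38−1)·6.54²]/(10+38−2) = 42.1687
t = (27.7 − 20.7)/√[42.1687·(1/10 + 1/38)] = 3.03
df = n₁ + n₂ − 2 = 46
p-value = P(T ≥ 3.03) ≈ 0.0020
Since p ≈ 0.0020 < α = 0.02, reject H0; the evidence is statistically significant.

3.03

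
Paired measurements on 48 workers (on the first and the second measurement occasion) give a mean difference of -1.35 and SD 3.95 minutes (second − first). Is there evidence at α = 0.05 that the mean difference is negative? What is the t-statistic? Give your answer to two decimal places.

H0: μ_d = 0; H1: μ_d < 0 (paired t-test on the differences, left-tailed).
t = d̄/(s_d/√n) = -1.35/(3.95/√48) = -2.37
df = n − 1 = 47
p-value = P(T ≤ -2.37) ≈ 0.0110
Since p ≈ 0.0110 < α = 0.05, reject H0; the evidence is statistically significant.

-2.37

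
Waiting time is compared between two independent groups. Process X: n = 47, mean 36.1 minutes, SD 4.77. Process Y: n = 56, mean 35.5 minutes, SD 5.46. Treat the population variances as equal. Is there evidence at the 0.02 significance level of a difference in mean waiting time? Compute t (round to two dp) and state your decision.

t = 0.59; fail to reject H0

Let group 1 = process X, group 2 = process Y. H0: μ_1 = μ_2; H1: μ_1 ≠ μ_2 (two-sample pooled-variance t-test, two-sided).
s_p² = [(47−1)·4.77² + (56−1)·5.46²]/(47+56−2) = 26.5967
t = (36.1 − 35.5)/√[26.5967·(1/47 + 1/56)] = 0.59
df = n₁ + n₂ − 2 = 101
Two-sided p-value ≈ 0.558
Since p ≈ 0.558 > α = 0.02, fail to reject H0; the data do not provide sufficient evidence against H0.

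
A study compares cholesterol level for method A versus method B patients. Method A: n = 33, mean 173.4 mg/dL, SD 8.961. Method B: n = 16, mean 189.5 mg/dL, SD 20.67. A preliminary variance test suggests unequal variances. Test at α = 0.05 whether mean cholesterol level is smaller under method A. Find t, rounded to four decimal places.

-2.9827

Let group 1 = method A, group 2 = method B. H0: μ_1 = μ_2; H1: μ_1 < μ_2 (Welch's two-sample t-test, left-tailed).
t = (x̄_1 − x̄_2)/√(s_1²/n_1 + s_2²/n_2) = (173.4 − 189.5)/√(8.961²/33 + 20.67²/16) = -2.9827
Welch–Satterthwaite df ≈ 17.79
p-value = P(T ≤ -2.9827) ≈ 0.004
Since p ≈ 0.004 < α = 0.05, reject H0; the data support H1.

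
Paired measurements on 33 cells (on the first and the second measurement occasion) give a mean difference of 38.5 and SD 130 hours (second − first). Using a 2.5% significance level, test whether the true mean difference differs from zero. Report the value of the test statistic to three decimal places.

1.701

H0: μ_d = 0; H1: μ_d ≠ 0 (paired t-test on the differences, two-sided).
t = d̄/(s_d/√n) = 38.5/(130/√33) = 1.701
df = n − 1 = 32
Two-sided p-value ≈ 0.0986
Since p ≈ 0.0986 > α = 0.025, fail to reject H0; the data do not provide sufficient evidence against H0.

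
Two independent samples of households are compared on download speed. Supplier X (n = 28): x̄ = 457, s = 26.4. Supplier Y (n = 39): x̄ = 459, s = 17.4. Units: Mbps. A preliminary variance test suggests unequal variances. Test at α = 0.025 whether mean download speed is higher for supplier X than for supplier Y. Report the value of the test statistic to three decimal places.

-0.350

Let group 1 = supplier X, group 2 = supplier Y. H0: μ_1 = μ_2; H1: μ_1 > μ_2 (Welch's two-sample t-test, right-tailed).
t = (x̄_1 − x̄_2)/√(s_1²/n_1 + s_2²/n_2) = (457 − 459)/√(26.4²/28 + 17.4²/39) = -0.350
Welch–Satterthwaite df ≈ 43.46
p-value = P(T ≥ -0.350) ≈ 0.6360
Since p ≈ 0.6360 > α = 0.025, fail to reject H0; the data do not provide sufficient evidence against H0.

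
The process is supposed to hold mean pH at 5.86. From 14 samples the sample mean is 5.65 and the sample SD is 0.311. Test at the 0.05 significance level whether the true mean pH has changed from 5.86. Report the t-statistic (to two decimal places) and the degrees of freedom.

t = -2.53, df = 13

H0: μ = 5.86; H1: μ ≠ 5.86 (one-sample t-test, two-sided).
t = (x̄ − μ₀)/(s/√n) = (5.65 − 5.86)/(0.311/√14) = -2.53
df = n − 1 = 13
Two-sided p-value ≈ 0.025
Since p ≈ 0.025 < α = 0.05, reject H0; the evidence is statistically significant.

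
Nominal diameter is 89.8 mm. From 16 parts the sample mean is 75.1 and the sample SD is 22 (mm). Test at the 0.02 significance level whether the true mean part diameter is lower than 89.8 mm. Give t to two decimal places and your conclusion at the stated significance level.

t = -2.67; reject H0

H0: μ = 89.8; H1: μ < 89.8 (one-sample t-test, left-tailed).
t = (x̄ − μ₀)/(s/√n) = (75.1 − 89.8)/(22/√16) = -2.67
df = n − 1 = 15
p-value = P(T ≤ -2.67) ≈ 0.0087
Since p ≈ 0.0087 < α = 0.02, reject H0; the data support H1.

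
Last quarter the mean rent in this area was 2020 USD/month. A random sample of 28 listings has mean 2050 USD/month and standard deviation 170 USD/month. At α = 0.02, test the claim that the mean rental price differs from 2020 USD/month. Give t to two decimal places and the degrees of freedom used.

t = 0.93, df = 27

H0: μ = 2020; H1: μ ≠ 2020 (one-sample t-test, two-sided).
t = (x̄ − μ₀)/(s/√n) = (2050 − 2020)/(170/√28) = 0.93
df = n − 1 = 27
Two-sided p-value ≈ 0.3587
Since p ≈ 0.3587 > α = 0.02, fail to reject H0; the evidence is not statistically significant.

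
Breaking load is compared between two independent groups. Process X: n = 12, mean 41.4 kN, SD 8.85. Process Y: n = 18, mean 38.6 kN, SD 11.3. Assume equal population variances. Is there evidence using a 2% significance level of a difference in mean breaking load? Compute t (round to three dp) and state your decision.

Let group 1 = process X, group 2 = process Y. H0: μ_1 = μ_2; H1: μ_1 ≠ μ_2 (two-sample pooled-variance t-test, two-sided).
s_p² = [(12−1)·8.85² + (18−1)·11.3²]/(12+18−2) = 108.296
t = (41.4 − 38.6)/√[108.296·(1/12 + 1/18)] = 0.722
df = n₁ + n₂ − 2 = 28
Two-sided p-value ≈ 0.4763
Since p ≈ 0.4763 > α = 0.02, fail to reject H0; the evidence is not statistically significant.

t = 0.722; fail to reject H0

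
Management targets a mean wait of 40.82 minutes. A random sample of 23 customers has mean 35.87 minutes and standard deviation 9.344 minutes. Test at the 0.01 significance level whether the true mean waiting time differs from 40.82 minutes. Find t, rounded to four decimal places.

-2.5406

H0: μ = 40.82; H1: μ ≠ 40.82 (one-sample t-test, two-sided).
t = (x̄ − μ₀)/(s/√n) = (35.87 − 40.82)/(9.344/√23) = -2.5406
df = n − 1 = 22
Two-sided p-value ≈ 0.019
Since p ≈ 0.019 > α = 0.01, fail to reject H0; the data do not provide sufficient evidence against H0.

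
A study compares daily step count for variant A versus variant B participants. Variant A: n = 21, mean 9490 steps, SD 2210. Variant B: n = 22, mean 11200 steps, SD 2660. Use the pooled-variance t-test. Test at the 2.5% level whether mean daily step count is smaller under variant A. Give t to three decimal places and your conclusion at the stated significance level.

t = -2.287; reject H0

Let group 1 = variant A, group 2 = variant B. H0: μ_1 = μ_2; H1: μ_1 < μ_2 (two-sample pooled-variance t-test, left-tailed).
s_p² = [(21−1)·2210² + (22−1)·2660²]/(21+22−2) = 6006580
t = (9490 − 11200)/√[6006580·(1/21 + 1/22)] = -2.287
df = n₁ + n₂ − 2 = 41
p-value = P(T ≤ -2.287) ≈ 0.0137
Since p ≈ 0.0137 < α = 0.025, reject H0; the evidence is statistically significant.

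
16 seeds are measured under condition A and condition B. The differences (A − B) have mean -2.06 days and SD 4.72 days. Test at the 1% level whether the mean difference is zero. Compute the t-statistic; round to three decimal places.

H0: μ_d = 0; H1: μ_d ≠ 0 (paired t-test on the differences, two-sided).
t = d̄/(s_d/√n) = -2.06/(4.72/√16) = -1.746
df = n − 1 = 15
Two-sided p-value ≈ 0.1013
Since p ≈ 0.1013 > α = 0.01, fail to reject H0; the evidence is not statistically significant.

-1.746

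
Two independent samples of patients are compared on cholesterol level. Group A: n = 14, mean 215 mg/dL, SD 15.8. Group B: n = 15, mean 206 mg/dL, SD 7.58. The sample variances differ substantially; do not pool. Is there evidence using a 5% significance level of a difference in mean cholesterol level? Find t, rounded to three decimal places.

1.934

Let group 1 = group A, group 2 = group B. H0: μ_1 = μ_2; H1: μ_1 ≠ μ_2 (Welch's two-sample t-test, two-sided).
t = (x̄_1 − x̄_2)/√(s_1²/n_1 + s_2²/n_2) = (215 − 206)/√(15.8²/14 + 7.58²/15) = 1.934
Welch–Satterthwaite df ≈ 18.40
Two-sided p-value ≈ 0.069
Since p ≈ 0.069 > α = 0.05, fail to reject H0; the data do not provide sufficient evidence against H0.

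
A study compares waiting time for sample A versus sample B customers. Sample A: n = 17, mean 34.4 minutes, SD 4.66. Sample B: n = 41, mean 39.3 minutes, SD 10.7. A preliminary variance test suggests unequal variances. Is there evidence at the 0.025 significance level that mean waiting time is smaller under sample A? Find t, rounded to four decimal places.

-2.4289

Let group 1 = sample A, group 2 = sample B. H0: μ_1 = μ_2; H1: μ_1 < μ_2 (Welch's two-sample t-test, left-tailed).
t = (x̄_1 − x̄_2)/√(s_1²/n_1 + s_2²/n_2) = (34.4 − 39.3)/√(4.66²/17 + 10.7²/41) = -2.4289
Welch–Satterthwaite df ≈ 55.78
p-value = P(T ≤ -2.4289) ≈ 0.0092
Since p ≈ 0.0092 < α = 0.025, reject H0; the data support H1.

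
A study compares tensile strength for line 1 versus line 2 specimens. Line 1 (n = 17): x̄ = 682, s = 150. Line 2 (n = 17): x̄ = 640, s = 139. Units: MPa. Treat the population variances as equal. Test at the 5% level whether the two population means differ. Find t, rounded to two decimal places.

Let group 1 = line 1, group 2 = line 2. H0: μ_1 = μ_2; H1: μ_1 ≠ μ_2 (two-sample pooled-variance t-test, two-sided).
s_p² = [(17−1)·150² + (17−1)·139²]/(17+17−2) = 20910.5
t = (682 − 640)/√[20910.5·(1/17 + 1/17)] = 0.85
df = n₁ + n₂ − 2 = 32
Two-sided p-value ≈ 0.403
Since p ≈ 0.403 > α = 0.05, fail to reject H0; the evidence is not statistically significant.

0.85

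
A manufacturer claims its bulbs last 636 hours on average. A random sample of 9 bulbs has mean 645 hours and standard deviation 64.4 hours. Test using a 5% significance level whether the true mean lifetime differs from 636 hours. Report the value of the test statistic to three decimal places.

H0: μ = 636; H1: μ ≠ 636 (one-sample t-test, two-sided).
t = (x̄ − μ₀)/(s/√n) = (645 − 636)/(64.4/√9) = 0.419
df = n − 1 = 8
Two-sided p-value ≈ 0.6861
Since p ≈ 0.6861 > α = 0.05, fail to reject H0; the data do not provide sufficient evidence against H0.

0.419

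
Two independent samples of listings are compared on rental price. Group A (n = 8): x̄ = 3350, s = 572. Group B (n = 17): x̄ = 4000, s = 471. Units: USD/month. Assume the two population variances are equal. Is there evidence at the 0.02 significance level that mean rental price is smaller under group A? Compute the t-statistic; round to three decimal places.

Let group 1 = group A, group 2 = group B. H0: μ_1 = μ_2; H1: μ_1 < μ_2 (two-sample pooled-variance t-test, left-tailed).
s_p² = [(8−1)·572² + (17−1)·471²]/(8+17−2) = 253902
t = (3350 − 4000)/√[253902·(1/8 + 1/17)] = -3.009
df = n₁ + n₂ − 2 = 23
p-value = P(T ≤ -3.009) ≈ 0.0031
Since p ≈ 0.0031 < α = 0.02, reject H0; the data support H1.

-3.009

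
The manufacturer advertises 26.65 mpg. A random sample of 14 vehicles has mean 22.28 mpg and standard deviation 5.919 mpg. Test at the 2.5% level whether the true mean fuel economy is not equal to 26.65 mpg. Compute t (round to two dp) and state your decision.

t = -2.76; reject H0

H0: μ = 26.65; H1: μ ≠ 26.65 (one-sample t-test, two-sided).
t = (x̄ − μ₀)/(s/√n) = (22.28 − 26.65)/(5.919/√14) = -2.76
df = n − 1 = 13
Two-sided p-value ≈ 0.0161
Since p ≈ 0.0161 < α = 0.025, reject H0; the data support H1.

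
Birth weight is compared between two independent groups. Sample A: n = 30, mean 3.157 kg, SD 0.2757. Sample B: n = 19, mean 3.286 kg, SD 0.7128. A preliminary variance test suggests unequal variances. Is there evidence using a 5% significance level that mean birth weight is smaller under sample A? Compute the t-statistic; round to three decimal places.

Let group 1 = sample A, group 2 = sample B. H0: μ_1 = μ_2; H1: μ_1 < μ_2 (Welch's two-sample t-test, left-tailed).
t = (x̄_1 − x̄_2)/√(s_1²/n_1 + s_2²/n_2) = (3.157 − 3.286)/√(0.2757²/30 + 0.7128²/19) = -0.754
Welch–Satterthwaite df ≈ 21.45
p-value = P(T ≤ -0.754) ≈ 0.230
Since p ≈ 0.230 > α = 0.05, fail to reject H0; the evidence is not statistically significant.

-0.754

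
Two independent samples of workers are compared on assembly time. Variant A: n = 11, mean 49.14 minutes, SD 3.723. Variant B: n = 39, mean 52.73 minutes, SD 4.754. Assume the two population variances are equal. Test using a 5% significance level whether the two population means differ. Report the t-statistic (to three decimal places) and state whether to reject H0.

Let group 1 = variant A, group 2 = variant B. H0: μ_1 = μ_2; H1: μ_1 ≠ μ_2 (two-sample pooled-variance t-test, two-sided).
s_p² = [(11−1)·3.723² + (39−1)·4.754²]/(11+39−2) = 20.7797
t = (49.14 − 52.73)/√[20.7797·(1/11 + 1/39)] = -2.307
df = n₁ + n₂ − 2 = 48
Two-sided p-value ≈ 0.0254
Since p ≈ 0.0254 < α = 0.05, reject H0; the evidence is statistically significant.

t = -2.307; reject H0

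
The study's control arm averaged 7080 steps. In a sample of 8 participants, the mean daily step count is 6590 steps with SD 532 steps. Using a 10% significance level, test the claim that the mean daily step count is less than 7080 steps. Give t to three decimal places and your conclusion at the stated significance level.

t = -2.605; reject H0

H0: μ = 7080; H1: μ < 7080 (one-sample t-test, left-tailed).
t = (x̄ − μ₀)/(s/√n) = (6590 − 7080)/(532/√8) = -2.605
df = n − 1 = 7
p-value = P(T ≤ -2.605) ≈ 0.0176
Since p ≈ 0.0176 < α = 0.1, reject H0; the evidence is statistically significant.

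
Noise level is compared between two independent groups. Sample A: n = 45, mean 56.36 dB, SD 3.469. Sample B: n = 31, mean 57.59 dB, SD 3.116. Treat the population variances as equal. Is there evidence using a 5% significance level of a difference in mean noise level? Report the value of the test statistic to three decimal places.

-1.582

Let group 1 = sample A, group 2 = sample B. H0: μ_1 = μ_2; H1: μ_1 ≠ μ_2 (two-sample pooled-variance t-test, two-sided).
s_p² = [(45−1)·3.469² + (31−1)·3.116²]/(45+31−2) = 11.0916
t = (56.36 − 57.59)/√[11.0916·(1/45 + 1/31)] = -1.582
df = n₁ + n₂ − 2 = 74
Two-sided p-value ≈ 0.118
Since p ≈ 0.118 > α = 0.05, fail to reject H0; the data do not provide sufficient evidence against H0.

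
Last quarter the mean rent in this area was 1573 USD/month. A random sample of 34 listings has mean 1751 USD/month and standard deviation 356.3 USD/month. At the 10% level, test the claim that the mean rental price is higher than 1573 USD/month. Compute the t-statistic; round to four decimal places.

2.9130

H0: μ = 1573; H1: μ > 1573 (one-sample t-test, right-tailed).
t = (x̄ − μ₀)/(s/√n) = (1751 − 1573)/(356.3/√34) = 2.9130
df = n − 1 = 33
p-value = P(T ≥ 2.9130) ≈ 0.003
Since p ≈ 0.003 < α = 0.1, reject H0; the evidence is statistically significant.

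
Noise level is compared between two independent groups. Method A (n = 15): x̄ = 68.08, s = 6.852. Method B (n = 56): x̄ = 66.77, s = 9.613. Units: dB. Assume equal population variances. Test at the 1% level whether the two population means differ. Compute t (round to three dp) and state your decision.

Let group 1 = method A, group 2 = method B. H0: μ_1 = μ_2; H1: μ_1 ≠ μ_2 (two-sample pooled-variance t-test, two-sided).
s_p² = [(15−1)·6.852² + (56−1)·9.613²]/(15+56−2) = 83.186
t = (68.08 − 66.77)/√[83.186·(1/15 + 1/56)] = 0.494
df = n₁ + n₂ − 2 = 69
Two-sided p-value ≈ 0.623
Since p ≈ 0.623 > α = 0.01, fail to reject H0; the data do not provide sufficient evidence against H0.

t = 0.494; fail to reject H0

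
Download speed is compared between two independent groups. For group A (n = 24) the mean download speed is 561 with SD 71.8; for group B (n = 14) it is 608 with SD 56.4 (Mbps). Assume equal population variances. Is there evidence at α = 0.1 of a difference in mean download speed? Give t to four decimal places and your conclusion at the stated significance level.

t = -2.0969; reject H0

Let group 1 = group A, group 2 = group B. H0: μ_1 = μ_2; H1: μ_1 ≠ μ_2 (two-sample pooled-variance t-test, two-sided).
s_p² = [(24−1)·71.8² + (14−1)·56.4²]/(24+14−2) = 4442.31
t = (561 − 608)/√[4442.31·(1/24 + 1/14)] = -2.0969
df = n₁ + n₂ − 2 = 36
Two-sided p-value ≈ 0.043
Since p ≈ 0.043 < α = 0.1, reject H0; the data support H1.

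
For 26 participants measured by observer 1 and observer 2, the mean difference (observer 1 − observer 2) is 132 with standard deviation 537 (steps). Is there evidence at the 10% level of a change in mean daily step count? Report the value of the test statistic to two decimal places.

H0: μ_d = 0; H1: μ_d ≠ 0 (paired t-test on the differences, two-sided).
t = d̄/(s_d/√n) = 132/(537/√26) = 1.25
df = n − 1 = 25
Two-sided p-value ≈ 0.2217
Since p ≈ 0.2217 > α = 0.1, fail to reject H0; the data do not provide sufficient evidence against H0.

1.25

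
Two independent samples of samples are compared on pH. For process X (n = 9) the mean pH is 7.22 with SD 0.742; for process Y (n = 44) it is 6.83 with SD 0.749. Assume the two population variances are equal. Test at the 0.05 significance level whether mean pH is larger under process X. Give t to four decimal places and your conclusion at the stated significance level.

Let group 1 = process X, group 2 = process Y. H0: μ_1 = μ_2; H1: μ_1 > μ_2 (two-sample pooled-variance t-test, right-tailed).
s_p² = [(9−1)·0.742² + (44−1)·0.749²]/(9+44−2) = 0.559364
t = (7.22 − 6.83)/√[0.559364·(1/9 + 1/44)] = 1.4254
df = n₁ + n₂ − 2 = 51
p-value = P(T ≥ 1.4254) ≈ 0.0801
Since p ≈ 0.0801 > α = 0.05, fail to reject H0; the data do not provide sufficient evidence against H0.

t = 1.4254; fail to reject H0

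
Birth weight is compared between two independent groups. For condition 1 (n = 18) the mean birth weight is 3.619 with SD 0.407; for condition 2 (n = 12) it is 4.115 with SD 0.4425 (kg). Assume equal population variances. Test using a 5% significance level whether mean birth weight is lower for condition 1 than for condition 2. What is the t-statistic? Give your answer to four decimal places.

-3.1590

Let group 1 = condition 1, group 2 = condition 2. H0: μ_1 = μ_2; H1: μ_1 < μ_2 (two-sample pooled-variance t-test, left-tailed).
s_p² = [(18−1)·0.407² + (12−1)·0.4425²]/(18+12−2) = 0.177496
t = (3.619 − 4.115)/√[0.177496·(1/18 + 1/12)] = -3.1590
df = n₁ + n₂ − 2 = 28
p-value = P(T ≤ -3.1590) ≈ 0.0019
Since p ≈ 0.0019 < α = 0.05, reject H0; the evidence is statistically significant.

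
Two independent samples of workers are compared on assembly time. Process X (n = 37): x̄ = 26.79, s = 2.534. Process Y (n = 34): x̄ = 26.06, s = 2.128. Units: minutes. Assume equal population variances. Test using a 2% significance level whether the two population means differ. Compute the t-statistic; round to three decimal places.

Let group 1 = process X, group 2 = process Y. H0: μ_1 = μ_2; H1: μ_1 ≠ μ_2 (two-sample pooled-variance t-test, two-sided).
s_p² = [(37−1)·2.534² + (34−1)·2.128²]/(37+34−2) = 5.51592
t = (26.79 − 26.06)/√[5.51592·(1/37 + 1/34)] = 1.308
df = n₁ + n₂ − 2 = 69
Two-sided p-value ≈ 0.1951
Since p ≈ 0.1951 > α = 0.02, fail to reject H0; the data do not provide sufficient evidence against H0.

1.308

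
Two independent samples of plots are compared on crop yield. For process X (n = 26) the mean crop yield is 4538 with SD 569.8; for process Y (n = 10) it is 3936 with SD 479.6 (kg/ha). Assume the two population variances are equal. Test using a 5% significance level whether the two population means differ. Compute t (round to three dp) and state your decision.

Let group 1 = process X, group 2 = process Y. H0: μ_1 = μ_2; H1: μ_1 ≠ μ_2 (two-sample pooled-variance t-test, two-sided).
s_p² = [(26−1)·569.8² + (10−1)·479.6²]/(26+10−2) = 299616
t = (4538 − 3936)/√[299616·(1/26 + 1/10)] = 2.956
df = n₁ + n₂ − 2 = 34
Two-sided p-value ≈ 0.0056
Since p ≈ 0.0056 < α = 0.05, reject H0; the evidence is statistically significant.

t = 2.956; reject H0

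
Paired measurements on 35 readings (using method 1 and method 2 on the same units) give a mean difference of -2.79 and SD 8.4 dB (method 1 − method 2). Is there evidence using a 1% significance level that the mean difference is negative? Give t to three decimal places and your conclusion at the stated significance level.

t = -1.965; fail to reject H0

H0: μ_d = 0; H1: μ_d < 0 (paired t-test on the differences, left-tailed).
t = d̄/(s_d/√n) = -2.79/(8.4/√35) = -1.965
df = n − 1 = 34
p-value = P(T ≤ -1.965) ≈ 0.0288
Since p ≈ 0.0288 > α = 0.01, fail to reject H0; the evidence is not statistically significant.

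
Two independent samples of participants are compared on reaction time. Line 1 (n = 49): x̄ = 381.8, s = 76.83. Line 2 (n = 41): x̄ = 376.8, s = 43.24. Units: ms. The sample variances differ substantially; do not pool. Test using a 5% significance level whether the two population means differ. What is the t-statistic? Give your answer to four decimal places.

0.3880

Let group 1 = line 1, group 2 = line 2. H0: μ_1 = μ_2; H1: μ_1 ≠ μ_2 (Welch's two-sample t-test, two-sided).
t = (x̄_1 − x̄_2)/√(s_1²/n_1 + s_2²/n_2) = (381.8 − 376.8)/√(76.83²/49 + 43.24²/41) = 0.3880
Welch–Satterthwaite df ≈ 77.83
Two-sided p-value ≈ 0.699
Since p ≈ 0.699 > α = 0.05, fail to reject H0; the data do not provide sufficient evidence against H0.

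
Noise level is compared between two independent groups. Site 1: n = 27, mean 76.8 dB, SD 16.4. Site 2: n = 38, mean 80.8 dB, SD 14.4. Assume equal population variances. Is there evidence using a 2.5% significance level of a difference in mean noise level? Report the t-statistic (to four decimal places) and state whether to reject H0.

t = -1.0416; fail to reject H0

Let group 1 = site 1, group 2 = site 2. H0: μ_1 = μ_2; H1: μ_1 ≠ μ_2 (two-sample pooled-variance t-test, two-sided).
s_p² = [(27−1)·16.4² + (38−1)·14.4²]/(27+38−2) = 232.782
t = (76.8 − 80.8)/√[232.782·(1/27 + 1/38)] = -1.0416
df = n₁ + n₂ − 2 = 63
Two-sided p-value ≈ 0.302
Since p ≈ 0.302 > α = 0.025, fail to reject H0; the evidence is not statistically significant.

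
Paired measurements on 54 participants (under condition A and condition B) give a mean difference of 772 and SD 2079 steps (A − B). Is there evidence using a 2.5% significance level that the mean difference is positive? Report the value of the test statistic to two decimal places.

H0: μ_d = 0; H1: μ_d > 0 (paired t-test on the differences, right-tailed).
t = d̄/(s_d/√n) = 772/(2079/√54) = 2.73
df = n − 1 = 53
p-value = P(T ≥ 2.73) ≈ 0.004
Since p ≈ 0.004 < α = 0.025, reject H0; the evidence is statistically significant.

2.73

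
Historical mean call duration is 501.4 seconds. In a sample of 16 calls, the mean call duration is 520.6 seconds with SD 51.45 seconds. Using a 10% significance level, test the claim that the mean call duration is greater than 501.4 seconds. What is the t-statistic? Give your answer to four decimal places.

1.4927

H0: μ = 501.4; H1: μ > 501.4 (one-sample t-test, right-tailed).
t = (x̄ − μ₀)/(s/√n) = (520.6 − 501.4)/(51.45/√16) = 1.4927
df = n − 1 = 15
p-value = P(T ≥ 1.4927) ≈ 0.0781
Since p ≈ 0.0781 < α = 0.1, reject H0; the evidence is statistically significant.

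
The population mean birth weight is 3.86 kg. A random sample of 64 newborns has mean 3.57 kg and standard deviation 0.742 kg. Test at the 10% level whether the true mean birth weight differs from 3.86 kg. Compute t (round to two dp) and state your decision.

t = -3.13; reject H0

H0: μ = 3.86; H1: μ ≠ 3.86 (one-sample t-test, two-sided).
t = (x̄ − μ₀)/(s/√n) = (3.57 − 3.86)/(0.742/√64) = -3.13
df = n − 1 = 63
Two-sided p-value ≈ 0.003
Since p ≈ 0.003 < α = 0.1, reject H0; the evidence is statistically significant.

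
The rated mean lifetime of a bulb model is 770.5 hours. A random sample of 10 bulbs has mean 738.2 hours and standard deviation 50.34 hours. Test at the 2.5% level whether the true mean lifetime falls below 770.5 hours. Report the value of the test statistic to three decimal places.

H0: μ = 770.5; H1: μ < 770.5 (one-sample t-test, left-tailed).
t = (x̄ − μ₀)/(s/√n) = (738.2 − 770.5)/(50.34/√10) = -2.029
df = n − 1 = 9
p-value = P(T ≤ -2.029) ≈ 0.0365
Since p ≈ 0.0365 > α = 0.025, fail to reject H0; the evidence is not statistically significant.

-2.029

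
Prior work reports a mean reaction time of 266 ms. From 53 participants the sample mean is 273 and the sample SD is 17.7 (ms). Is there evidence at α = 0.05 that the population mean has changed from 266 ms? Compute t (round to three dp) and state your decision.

H0: μ = 266; H1: μ ≠ 266 (one-sample t-test, two-sided).
t = (x̄ − μ₀)/(s/√n) = (273 − 266)/(17.7/√53) = 2.879
df = n − 1 = 52
Two-sided p-value ≈ 0.006
Since p ≈ 0.006 < α = 0.05, reject H0; the data support H1.

t = 2.879; reject H0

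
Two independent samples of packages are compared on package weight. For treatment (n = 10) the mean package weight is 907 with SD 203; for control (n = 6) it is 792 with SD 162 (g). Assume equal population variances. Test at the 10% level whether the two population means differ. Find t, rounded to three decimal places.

Let group 1 = treatment, group 2 = control. H0: μ_1 = μ_2; H1: μ_1 ≠ μ_2 (two-sample pooled-variance t-test, two-sided).
s_p² = [(10−1)·203² + (6−1)·162²]/(10+6−2) = 35864.4
t = (907 − 792)/√[35864.4·(1/10 + 1/6)] = 1.176
df = n₁ + n₂ − 2 = 14
Two-sided p-value ≈ 0.2592
Since p ≈ 0.2592 > α = 0.1, fail to reject H0; the data do not provide sufficient evidence against H0.

1.176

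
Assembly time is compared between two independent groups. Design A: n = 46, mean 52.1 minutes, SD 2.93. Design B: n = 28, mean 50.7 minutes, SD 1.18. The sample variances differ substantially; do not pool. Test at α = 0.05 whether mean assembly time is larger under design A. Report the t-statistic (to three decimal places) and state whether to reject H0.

Let group 1 = design A, group 2 = design B. H0: μ_1 = μ_2; H1: μ_1 > μ_2 (Welch's two-sample t-test, right-tailed).
t = (x̄_1 − x̄_2)/√(s_1²/n_1 + s_2²/n_2) = (52.1 − 50.7)/√(2.93²/46 + 1.18²/28) = 2.880
Welch–Satterthwaite df ≈ 64.54
p-value = P(T ≥ 2.880) ≈ 0.003
Since p ≈ 0.003 < α = 0.05, reject H0; the data support H1.

t = 2.880; reject H0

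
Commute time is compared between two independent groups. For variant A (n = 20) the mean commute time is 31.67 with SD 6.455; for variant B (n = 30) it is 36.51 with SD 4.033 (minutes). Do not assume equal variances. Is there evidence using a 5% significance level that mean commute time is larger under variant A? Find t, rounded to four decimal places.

Let group 1 = variant A, group 2 = variant B. H0: μ_1 = μ_2; H1: μ_1 > μ_2 (Welch's two-sample t-test, right-tailed).
t = (x̄_1 − x̄_2)/√(s_1²/n_1 + s_2²/n_2) = (31.67 − 36.51)/√(6.455²/20 + 4.033²/30) = -2.9870
Welch–Satterthwaite df ≈ 28.89
p-value = P(T ≥ -2.9870) ≈ 0.9972
Since p ≈ 0.9972 > α = 0.05, fail to reject H0; the evidence is not statistically significant.

-2.9870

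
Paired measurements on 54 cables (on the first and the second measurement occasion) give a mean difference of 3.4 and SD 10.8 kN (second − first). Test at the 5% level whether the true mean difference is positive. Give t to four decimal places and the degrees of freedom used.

H0: μ_d = 0; H1: μ_d > 0 (paired t-test on the differences, right-tailed).
t = d̄/(s_d/√n) = 3.4/(10.8/√54) = 2.3134
df = n − 1 = 53
p-value = P(T ≥ 2.3134) ≈ 0.0123
Since p ≈ 0.0123 < α = 0.05, reject H0; the evidence is statistically significant.

t = 2.3134, df = 53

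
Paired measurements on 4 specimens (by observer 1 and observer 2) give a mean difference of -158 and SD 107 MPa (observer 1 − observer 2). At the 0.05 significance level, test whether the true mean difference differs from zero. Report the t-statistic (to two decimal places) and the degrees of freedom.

H0: μ_d = 0; H1: μ_d ≠ 0 (paired t-test on the differences, two-sided).
t = d̄/(s_d/√n) = -158/(107/√4) = -2.95
df = n − 1 = 3
Two-sided p-value ≈ 0.060
Since p ≈ 0.060 > α = 0.05, fail to reject H0; the data do not provide sufficient evidence against H0.

t = -2.95, df = 3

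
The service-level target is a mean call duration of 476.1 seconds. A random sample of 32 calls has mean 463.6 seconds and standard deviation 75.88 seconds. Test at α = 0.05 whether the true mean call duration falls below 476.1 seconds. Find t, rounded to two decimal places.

-0.93

H0: μ = 476.1; H1: μ < 476.1 (one-sample t-test, left-tailed).
t = (x̄ − μ₀)/(s/√n) = (463.6 − 476.1)/(75.88/√32) = -0.93
df = n − 1 = 31
p-value = P(T ≤ -0.93) ≈ 0.179
Since p ≈ 0.179 > α = 0.05, fail to reject H0; the data do not provide sufficient evidence against H0.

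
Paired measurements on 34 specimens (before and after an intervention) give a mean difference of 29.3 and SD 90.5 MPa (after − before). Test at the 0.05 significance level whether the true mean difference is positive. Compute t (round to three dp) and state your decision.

H0: μ_d = 0; H1: μ_d > 0 (paired t-test on the differences, right-tailed).
t = d̄/(s_d/√n) = 29.3/(90.5/√34) = 1.888
df = n − 1 = 33
p-value = P(T ≥ 1.888) ≈ 0.0339
Since p ≈ 0.0339 < α = 0.05, reject H0; the evidence is statistically significant.

t = 1.888; reject H0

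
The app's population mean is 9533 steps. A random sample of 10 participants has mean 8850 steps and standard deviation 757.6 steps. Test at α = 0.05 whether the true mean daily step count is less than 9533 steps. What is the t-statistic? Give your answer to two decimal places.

-2.85

H0: μ = 9533; H1: μ < 9533 (one-sample t-test, left-tailed).
t = (x̄ − μ₀)/(s/√n) = (8850 − 9533)/(757.6/√10) = -2.85
df = n − 1 = 9
p-value = P(T ≤ -2.85) ≈ 0.010
Since p ≈ 0.010 < α = 0.05, reject H0; the data support H1.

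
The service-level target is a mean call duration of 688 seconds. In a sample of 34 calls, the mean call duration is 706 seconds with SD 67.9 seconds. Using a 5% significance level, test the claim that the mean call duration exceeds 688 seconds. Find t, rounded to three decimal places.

1.546

H0: μ = 688; H1: μ > 688 (one-sample t-test, right-tailed).
t = (x̄ − μ₀)/(s/√n) = (706 − 688)/(67.9/√34) = 1.546
df = n − 1 = 33
p-value = P(T ≥ 1.546) ≈ 0.0658
Since p ≈ 0.0658 > α = 0.05, fail to reject H0; the evidence is not statistically significant.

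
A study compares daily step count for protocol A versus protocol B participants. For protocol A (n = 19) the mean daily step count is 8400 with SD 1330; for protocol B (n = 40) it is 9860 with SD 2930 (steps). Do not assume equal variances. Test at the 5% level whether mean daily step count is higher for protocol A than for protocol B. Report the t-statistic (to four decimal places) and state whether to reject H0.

Let group 1 = protocol A, group 2 = protocol B. H0: μ_1 = μ_2; H1: μ_1 > μ_2 (Welch's two-sample t-test, right-tailed).
t = (x̄_1 − x̄_2)/√(s_1²/n_1 + s_2²/n_2) = (8400 − 9860)/√(1330²/19 + 2930²/40) = -2.6319
Welch–Satterthwaite df ≈ 56.95
p-value = P(T ≥ -2.6319) ≈ 0.995
Since p ≈ 0.995 > α = 0.05, fail to reject H0; the evidence is not statistically significant.

t = -2.6319; fail to reject H0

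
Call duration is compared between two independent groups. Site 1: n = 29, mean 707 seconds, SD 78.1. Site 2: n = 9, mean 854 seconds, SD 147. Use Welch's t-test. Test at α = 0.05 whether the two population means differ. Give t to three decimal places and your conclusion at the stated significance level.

t = -2.877; reject H0

Let group 1 = site 1, group 2 = site 2. H0: μ_1 = μ_2; H1: μ_1 ≠ μ_2 (Welch's two-sample t-test, two-sided).
t = (x̄_1 − x̄_2)/√(s_1²/n_1 + s_2²/n_2) = (707 − 854)/√(78.1²/29 + 147²/9) = -2.877
Welch–Satterthwaite df ≈ 9.44
Two-sided p-value ≈ 0.0174
Since p ≈ 0.0174 < α = 0.05, reject H0; the evidence is statistically significant.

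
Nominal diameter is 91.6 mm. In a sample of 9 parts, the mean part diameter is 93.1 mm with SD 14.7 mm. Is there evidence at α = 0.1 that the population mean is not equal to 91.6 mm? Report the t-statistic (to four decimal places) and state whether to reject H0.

t = 0.3061; fail to reject H0

H0: μ = 91.6; H1: μ ≠ 91.6 (one-sample t-test, two-sided).
t = (x̄ − μ₀)/(s/√n) = (93.1 − 91.6)/(14.7/√9) = 0.3061
df = n − 1 = 8
Two-sided p-value ≈ 0.7673
Since p ≈ 0.7673 > α = 0.1, fail to reject H0; the evidence is not statistically significant.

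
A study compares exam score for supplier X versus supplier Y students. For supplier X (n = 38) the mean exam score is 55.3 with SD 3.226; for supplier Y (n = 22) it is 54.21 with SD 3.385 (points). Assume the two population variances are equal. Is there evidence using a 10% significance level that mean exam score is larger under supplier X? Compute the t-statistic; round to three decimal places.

1.239

Let group 1 = supplier X, group 2 = supplier Y. H0: μ_1 = μ_2; H1: μ_1 > μ_2 (two-sample pooled-variance t-test, right-tailed).
s_p² = [(38−1)·3.226² + (22−1)·3.385²]/(38+22−2) = 10.7877
t = (55.3 − 54.21)/√[10.7877·(1/38 + 1/22)] = 1.239
df = n₁ + n₂ − 2 = 58
p-value = P(T ≥ 1.239) ≈ 0.110
Since p ≈ 0.110 > α = 0.1, fail to reject H0; the data do not provide sufficient evidence against H0.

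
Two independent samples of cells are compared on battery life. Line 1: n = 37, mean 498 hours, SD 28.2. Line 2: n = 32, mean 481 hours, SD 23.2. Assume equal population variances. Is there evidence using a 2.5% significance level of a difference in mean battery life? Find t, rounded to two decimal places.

Let group 1 = line 1, group 2 = line 2. H0: μ_1 = μ_2; H1: μ_1 ≠ μ_2 (two-sample pooled-variance t-test, two-sided).
s_p² = [(37−1)·28.2² + (32−1)·23.2²]/(37+32−2) = 676.33
t = (498 − 481)/√[676.33·(1/37 + 1/32)] = 2.71
df = n₁ + n₂ − 2 = 67
Two-sided p-value ≈ 0.0086
Since p ≈ 0.0086 < α = 0.025, reject H0; the evidence is statistically significant.

2.71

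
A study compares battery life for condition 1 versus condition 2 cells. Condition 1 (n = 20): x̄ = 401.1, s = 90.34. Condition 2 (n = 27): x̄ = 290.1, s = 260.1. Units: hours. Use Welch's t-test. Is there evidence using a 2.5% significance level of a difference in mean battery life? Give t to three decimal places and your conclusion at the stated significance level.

Let group 1 = condition 1, group 2 = condition 2. H0: μ_1 = μ_2; H1: μ_1 ≠ μ_2 (Welch's two-sample t-test, two-sided).
t = (x̄_1 − x̄_2)/√(s_1²/n_1 + s_2²/n_2) = (401.1 − 290.1)/√(90.34²/20 + 260.1²/27) = 2.056
Welch–Satterthwaite df ≈ 33.93
Two-sided p-value ≈ 0.048
Since p ≈ 0.048 > α = 0.025, fail to reject H0; the data do not provide sufficient evidence against H0.

t = 2.056; fail to reject H0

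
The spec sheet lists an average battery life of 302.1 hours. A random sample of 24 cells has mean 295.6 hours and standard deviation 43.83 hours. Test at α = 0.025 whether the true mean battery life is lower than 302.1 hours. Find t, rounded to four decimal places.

-0.7265

H0: μ = 302.1; H1: μ < 302.1 (one-sample t-test, left-tailed).
t = (x̄ − μ₀)/(s/√n) = (295.6 − 302.1)/(43.83/√24) = -0.7265
df = n − 1 = 23
p-value = P(T ≤ -0.7265) ≈ 0.237
Since p ≈ 0.237 > α = 0.025, fail to reject H0; the data do not provide sufficient evidence against H0.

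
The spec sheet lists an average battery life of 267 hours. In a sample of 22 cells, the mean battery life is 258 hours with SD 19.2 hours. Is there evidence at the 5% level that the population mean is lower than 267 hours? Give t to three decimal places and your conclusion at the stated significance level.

t = -2.199; reject H0

H0: μ = 267; H1: μ < 267 (one-sample t-test, left-tailed).
t = (x̄ − μ₀)/(s/√n) = (258 − 267)/(19.2/√22) = -2.199
df = n − 1 = 21
p-value = P(T ≤ -2.199) ≈ 0.0196
Since p ≈ 0.0196 < α = 0.05, reject H0; the evidence is statistically significant.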